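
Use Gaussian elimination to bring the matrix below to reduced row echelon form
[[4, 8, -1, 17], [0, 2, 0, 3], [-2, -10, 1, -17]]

Multiply r1 by 1/4.
Add 2 times r1 to r3.
Multiply r2 by 1/2.
Add 6 times r2 to r3.
Multiply r3 by 2.
Add 1/4 times r3 to r1.
Subtract 2 times r2 from r1.

[[1, 0, 0, 3/2], [0, 1, 0, 3/2], [0, 0, 1, 1]]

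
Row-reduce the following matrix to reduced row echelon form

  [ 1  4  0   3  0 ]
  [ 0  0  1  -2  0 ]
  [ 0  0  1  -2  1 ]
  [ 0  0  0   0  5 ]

[[1, 4, 0, 3, 0], [0, 0, 1, -2, 0], [0, 0, 0, 0, 1], [0, 0, 0, 0, 0]]

R3 := R3 − R2
  [ 1  4  0   3  0 ]
  [ 0  0  1  -2  0 ]
  [ 0  0  0   0  1 ]
  [ 0  0  0   0  5 ]
R4 := R4 − 5·R3
  [ 1  4  0   3  0 ]
  [ 0  0  1  -2  0 ]
  [ 0  0  0   0  1 ]
  [ 0  0  0   0  0 ]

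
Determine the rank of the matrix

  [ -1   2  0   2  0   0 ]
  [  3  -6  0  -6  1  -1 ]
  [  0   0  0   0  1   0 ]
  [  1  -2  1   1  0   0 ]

rank = 4

r1 ← -1·r1
  [ 1  -2  0  -2  0   0 ]
  [ 3  -6  0  -6  1  -1 ]
  [ 0   0  0   0  1   0 ]
  [ 1  -2  1   1  0   0 ]
r2 ← r2 − 3·r1
  [ 1  -2  0  -2  0   0 ]
  [ 0   0  0   0  1  -1 ]
  [ 0   0  0   0  1   0 ]
  [ 1  -2  1   1  0   0 ]
r4 ← r4 − r1
  [ 1  -2  0  -2  0   0 ]
  [ 0   0  0   0  1  -1 ]
  [ 0   0  0   0  1   0 ]
  [ 0   0  1   3  0   0 ]
r2 <=> r4
  [ 1  -2  0  -2  0   0 ]
  [ 0   0  1   3  0   0 ]
  [ 0   0  0   0  1   0 ]
  [ 0   0  0   0  1  -1 ]
r4 ← r4 − r3
  [ 1  -2  0  -2  0   0 ]
  [ 0   0  1   3  0   0 ]
  [ 0   0  0   0  1   0 ]
  [ 0   0  0   0  0  -1 ]
r4 ← -1·r4
  [ 1  -2  0  -2  0  0 ]
  [ 0   0  1   3  0  0 ]
  [ 0   0  0   0  1  0 ]
  [ 0   0  0   0  0  1 ]
The reduced form has 4 nonzero rows.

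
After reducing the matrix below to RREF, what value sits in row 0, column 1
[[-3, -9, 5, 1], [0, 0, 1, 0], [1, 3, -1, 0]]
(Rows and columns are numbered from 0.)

Multiply R1 by -1/3.
Subtract R1 from R3.
Subtract 2/3 times R2 from R3.
Multiply R3 by 3.
Add 1/3 times R3 to R1.
Add 5/3 times R2 to R1.

3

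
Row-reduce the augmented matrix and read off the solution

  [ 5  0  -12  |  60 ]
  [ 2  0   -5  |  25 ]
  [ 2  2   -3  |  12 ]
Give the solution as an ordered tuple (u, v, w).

(0, -3/2, -5)

Multiply ρ1 by 1/5.
  [ 1  0  -12/5  |  12 ]
  [ 2  0     -5  |  25 ]
  [ 2  2     -3  |  12 ]
Subtract 2 times ρ1 from ρ2.
  [ 1  0  -12/5  |  12 ]
  [ 0  0   -1/5  |   1 ]
  [ 2  2     -3  |  12 ]
Subtract 2 times ρ1 from ρ3.
  [ 1  0  -12/5  |   12 ]
  [ 0  0   -1/5  |    1 ]
  [ 0  2    9/5  |  -12 ]
Swap ρ2 and ρ3.
  [ 1  0  -12/5  |   12 ]
  [ 0  2    9/5  |  -12 ]
  [ 0  0   -1/5  |    1 ]
Multiply ρ2 by 1/2.
  [ 1  0  -12/5  |  12 ]
  [ 0  1   9/10  |  -6 ]
  [ 0  0   -1/5  |   1 ]
Multiply ρ3 by -5.
  [ 1  0  -12/5  |  12 ]
  [ 0  1   9/10  |  -6 ]
  [ 0  0      1  |  -5 ]
Subtract 9/10 times ρ3 from ρ2.
  [ 1  0  -12/5  |    12 ]
  [ 0  1      0  |  -3/2 ]
  [ 0  0      1  |    -5 ]
Add 12/5 times ρ3 to ρ1.
  [ 1  0  0  |     0 ]
  [ 0  1  0  |  -3/2 ]
  [ 0  0  1  |    -5 ]
Reading off the last column: u = 0, v = -3/2, w = -5.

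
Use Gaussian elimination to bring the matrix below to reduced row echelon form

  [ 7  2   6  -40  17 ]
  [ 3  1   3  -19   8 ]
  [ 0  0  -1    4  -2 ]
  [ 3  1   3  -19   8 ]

ρ1 ← 1/7·ρ1
  [ 1  2/7  6/7  -40/7  17/7 ]
  [ 3    1    3    -19     8 ]
  [ 0    0   -1      4    -2 ]
  [ 3    1    3    -19     8 ]
ρ2 ← ρ2 − 3·ρ1
  [ 1  2/7  6/7  -40/7  17/7 ]
  [ 0  1/7  3/7  -13/7   5/7 ]
  [ 0    0   -1      4    -2 ]
  [ 3    1    3    -19     8 ]
ρ4 ← ρ4 − 3·ρ1
  [ 1  2/7  6/7  -40/7  17/7 ]
  [ 0  1/7  3/7  -13/7   5/7 ]
  [ 0    0   -1      4    -2 ]
  [ 0  1/7  3/7  -13/7   5/7 ]
ρ2 ← 7·ρ2
  [ 1  2/7  6/7  -40/7  17/7 ]
  [ 0    1    3    -13     5 ]
  [ 0    0   -1      4    -2 ]
  [ 0  1/7  3/7  -13/7   5/7 ]
ρ4 ← ρ4 − 1/7·ρ2
  [ 1  2/7  6/7  -40/7  17/7 ]
  [ 0    1    3    -13     5 ]
  [ 0    0   -1      4    -2 ]
  [ 0    0    0      0     0 ]
ρ3 ← -1·ρ3
  [ 1  2/7  6/7  -40/7  17/7 ]
  [ 0    1    3    -13     5 ]
  [ 0    0    1     -4     2 ]
  [ 0    0    0      0     0 ]
ρ2 ← ρ2 − 3·ρ3
  [ 1  2/7  6/7  -40/7  17/7 ]
  [ 0    1    0     -1    -1 ]
  [ 0    0    1     -4     2 ]
  [ 0    0    0      0     0 ]
ρ1 ← ρ1 − 6/7·ρ3
  [ 1  2/7  0  -16/7  5/7 ]
  [ 0    1  0     -1   -1 ]
  [ 0    0  1     -4    2 ]
  [ 0    0  0      0    0 ]
ρ1 ← ρ1 − 2/7·ρ2
  [ 1  0  0  -2   1 ]
  [ 0  1  0  -1  -1 ]
  [ 0  0  1  -4   2 ]
  [ 0  0  0   0   0 ]

[[1, 0, 0, -2, 1], [0, 1, 0, -1, -1], [0, 0, 1, -4, 2], [0, 0, 0, 0, 0]]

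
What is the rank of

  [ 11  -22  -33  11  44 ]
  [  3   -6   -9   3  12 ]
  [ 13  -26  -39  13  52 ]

R1 := 1/11·R1
  [  1   -2   -3   1   4 ]
  [  3   -6   -9   3  12 ]
  [ 13  -26  -39  13  52 ]
R2 := R2 − 3·R1
  [  1   -2   -3   1   4 ]
  [  0    0    0   0   0 ]
  [ 13  -26  -39  13  52 ]
R3 := R3 − 13·R1
  [ 1  -2  -3  1  4 ]
  [ 0   0   0  0  0 ]
  [ 0   0   0  0  0 ]
The reduced form has 1 nonzero row.

rank = 1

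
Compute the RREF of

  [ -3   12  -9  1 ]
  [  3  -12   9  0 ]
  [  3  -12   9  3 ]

r1 := -1/3·r1
  [ 1   -4  3  -1/3 ]
  [ 3  -12  9     0 ]
  [ 3  -12  9     3 ]
r2 := r2 − 3·r1
  [ 1   -4  3  -1/3 ]
  [ 0    0  0     1 ]
  [ 3  -12  9     3 ]
r3 := r3 − 3·r1
  [ 1  -4  3  -1/3 ]
  [ 0   0  0     1 ]
  [ 0   0  0     4 ]
r3 := r3 − 4·r2
  [ 1  -4  3  -1/3 ]
  [ 0   0  0     1 ]
  [ 0   0  0     0 ]
r1 := r1 + 1/3·r2
  [ 1  -4  3  0 ]
  [ 0   0  0  1 ]
  [ 0   0  0  0 ]

[[1, -4, 3, 0], [0, 0, 0, 1], [0, 0, 0, 0]]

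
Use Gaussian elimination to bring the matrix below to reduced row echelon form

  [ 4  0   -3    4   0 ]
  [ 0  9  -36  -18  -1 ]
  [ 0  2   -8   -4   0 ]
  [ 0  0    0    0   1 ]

ρ1 := 1/4·ρ1
  [ 1  0  -3/4    1   0 ]
  [ 0  9   -36  -18  -1 ]
  [ 0  2    -8   -4   0 ]
  [ 0  0     0    0   1 ]
ρ2 := 1/9·ρ2
  [ 1  0  -3/4   1     0 ]
  [ 0  1    -4  -2  -1/9 ]
  [ 0  2    -8  -4     0 ]
  [ 0  0     0   0     1 ]
ρ3 := ρ3 − 2·ρ2
  [ 1  0  -3/4   1     0 ]
  [ 0  1    -4  -2  -1/9 ]
  [ 0  0     0   0   2/9 ]
  [ 0  0     0   0     1 ]
ρ3 := 9/2·ρ3
  [ 1  0  -3/4   1     0 ]
  [ 0  1    -4  -2  -1/9 ]
  [ 0  0     0   0     1 ]
  [ 0  0     0   0     1 ]
ρ4 := ρ4 − ρ3
  [ 1  0  -3/4   1     0 ]
  [ 0  1    -4  -2  -1/9 ]
  [ 0  0     0   0     1 ]
  [ 0  0     0   0     0 ]
ρ2 := ρ2 + 1/9·ρ3
  [ 1  0  -3/4   1  0 ]
  [ 0  1    -4  -2  0 ]
  [ 0  0     0   0  1 ]
  [ 0  0     0   0  0 ]

[[1, 0, -3/4, 1, 0], [0, 1, -4, -2, 0], [0, 0, 0, 0, 1], [0, 0, 0, 0, 0]]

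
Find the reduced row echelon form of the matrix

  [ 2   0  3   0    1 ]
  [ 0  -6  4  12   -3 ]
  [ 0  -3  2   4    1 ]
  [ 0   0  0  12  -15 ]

r1 -> 1/2·r1
  [ 1   0  3/2   0  1/2 ]
  [ 0  -6    4  12   -3 ]
  [ 0  -3    2   4    1 ]
  [ 0   0    0  12  -15 ]
r2 -> -1/6·r2
  [ 1   0   3/2   0  1/2 ]
  [ 0   1  -2/3  -2  1/2 ]
  [ 0  -3     2   4    1 ]
  [ 0   0     0  12  -15 ]
r3 -> r3 + 3·r2
  [ 1  0   3/2   0  1/2 ]
  [ 0  1  -2/3  -2  1/2 ]
  [ 0  0     0  -2  5/2 ]
  [ 0  0     0  12  -15 ]
r3 -> -1/2·r3
  [ 1  0   3/2   0   1/2 ]
  [ 0  1  -2/3  -2   1/2 ]
  [ 0  0     0   1  -5/4 ]
  [ 0  0     0  12   -15 ]
r4 -> r4 − 12·r3
  [ 1  0   3/2   0   1/2 ]
  [ 0  1  -2/3  -2   1/2 ]
  [ 0  0     0   1  -5/4 ]
  [ 0  0     0   0     0 ]
r2 -> r2 + 2·r3
  [ 1  0   3/2  0   1/2 ]
  [ 0  1  -2/3  0    -2 ]
  [ 0  0     0  1  -5/4 ]
  [ 0  0     0  0     0 ]

[[1, 0, 3/2, 0, 1/2], [0, 1, -2/3, 0, -2], [0, 0, 0, 1, -5/4], [0, 0, 0, 0, 0]]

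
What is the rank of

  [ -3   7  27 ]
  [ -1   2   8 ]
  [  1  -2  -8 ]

R1 ← -1/3·R1
  [  1  -7/3  -9 ]
  [ -1     2   8 ]
  [  1    -2  -8 ]
R2 ← R2 + R1
  [ 1  -7/3  -9 ]
  [ 0  -1/3  -1 ]
  [ 1    -2  -8 ]
R3 ← R3 − R1
  [ 1  -7/3  -9 ]
  [ 0  -1/3  -1 ]
  [ 0   1/3   1 ]
R2 ← -3·R2
  [ 1  -7/3  -9 ]
  [ 0     1   3 ]
  [ 0   1/3   1 ]
R3 ← R3 − 1/3·R2
  [ 1  -7/3  -9 ]
  [ 0     1   3 ]
  [ 0     0   0 ]
R1 ← R1 + 7/3·R2
  [ 1  0  -2 ]
  [ 0  1   3 ]
  [ 0  0   0 ]
The reduced form has 2 nonzero rows.

rank = 2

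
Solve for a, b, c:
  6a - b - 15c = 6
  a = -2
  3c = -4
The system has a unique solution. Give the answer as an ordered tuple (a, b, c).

Form the augmented matrix and row-reduce:
  [ 6  -1  -15  |   6 ]
  [ 1   0    0  |  -2 ]
  [ 0   0    3  |  -4 ]
r1 := 1/6·r1
  [ 1  -1/6  -5/2  |   1 ]
  [ 1     0     0  |  -2 ]
  [ 0     0     3  |  -4 ]
r2 := r2 − r1
  [ 1  -1/6  -5/2  |   1 ]
  [ 0   1/6   5/2  |  -3 ]
  [ 0     0     3  |  -4 ]
r2 := 6·r2
  [ 1  -1/6  -5/2  |    1 ]
  [ 0     1    15  |  -18 ]
  [ 0     0     3  |   -4 ]
r3 := 1/3·r3
  [ 1  -1/6  -5/2  |     1 ]
  [ 0     1    15  |   -18 ]
  [ 0     0     1  |  -4/3 ]
r2 := r2 − 15·r3
  [ 1  -1/6  -5/2  |     1 ]
  [ 0     1     0  |     2 ]
  [ 0     0     1  |  -4/3 ]
r1 := r1 + 5/2·r3
  [ 1  -1/6  0  |  -7/3 ]
  [ 0     1  0  |     2 ]
  [ 0     0  1  |  -4/3 ]
r1 := r1 + 1/6·r2
  [ 1  0  0  |    -2 ]
  [ 0  1  0  |     2 ]
  [ 0  0  1  |  -4/3 ]
Reading off the last column: a = -2, b = 2, c = -4/3.

(-2, 2, -4/3)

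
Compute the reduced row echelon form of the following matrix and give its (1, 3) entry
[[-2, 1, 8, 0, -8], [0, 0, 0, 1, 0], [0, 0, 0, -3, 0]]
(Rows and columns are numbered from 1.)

ρ1 := -1/2·ρ1
  [ 1  -1/2  -4   0  4 ]
  [ 0     0   0   1  0 ]
  [ 0     0   0  -3  0 ]
ρ3 := ρ3 + 3·ρ2
  [ 1  -1/2  -4  0  4 ]
  [ 0     0   0  1  0 ]
  [ 0     0   0  0  0 ]

-4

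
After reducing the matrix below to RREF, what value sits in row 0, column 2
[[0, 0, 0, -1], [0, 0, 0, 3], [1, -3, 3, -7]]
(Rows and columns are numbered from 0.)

3

R1 ↔ R3
  [ 1  -3  3  -7 ]
  [ 0   0  0   3 ]
  [ 0   0  0  -1 ]
R2 → 1/3·R2
  [ 1  -3  3  -7 ]
  [ 0   0  0   1 ]
  [ 0   0  0  -1 ]
R3 → R3 + R2
  [ 1  -3  3  -7 ]
  [ 0   0  0   1 ]
  [ 0   0  0   0 ]
R1 → R1 + 7·R2
  [ 1  -3  3  0 ]
  [ 0   0  0  1 ]
  [ 0   0  0  0 ]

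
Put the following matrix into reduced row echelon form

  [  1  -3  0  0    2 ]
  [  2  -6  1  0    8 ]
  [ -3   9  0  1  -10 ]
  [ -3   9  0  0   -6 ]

ρ2 → ρ2 − 2·ρ1
  [  1  -3  0  0    2 ]
  [  0   0  1  0    4 ]
  [ -3   9  0  1  -10 ]
  [ -3   9  0  0   -6 ]
ρ3 → ρ3 + 3·ρ1
  [  1  -3  0  0   2 ]
  [  0   0  1  0   4 ]
  [  0   0  0  1  -4 ]
  [ -3   9  0  0  -6 ]
ρ4 → ρ4 + 3·ρ1
  [ 1  -3  0  0   2 ]
  [ 0   0  1  0   4 ]
  [ 0   0  0  1  -4 ]
  [ 0   0  0  0   0 ]

[[1, -3, 0, 0, 2], [0, 0, 1, 0, 4], [0, 0, 0, 1, -4], [0, 0, 0, 0, 0]]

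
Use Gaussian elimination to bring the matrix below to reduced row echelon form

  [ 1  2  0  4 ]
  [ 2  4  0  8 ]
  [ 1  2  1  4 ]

R2 -> R2 − 2·R1
  [ 1  2  0  4 ]
  [ 0  0  0  0 ]
  [ 1  2  1  4 ]
R3 -> R3 − R1
  [ 1  2  0  4 ]
  [ 0  0  0  0 ]
  [ 0  0  1  0 ]
R2 <-> R3
  [ 1  2  0  4 ]
  [ 0  0  1  0 ]
  [ 0  0  0  0 ]

[[1, 2, 0, 4], [0, 0, 1, 0], [0, 0, 0, 0]]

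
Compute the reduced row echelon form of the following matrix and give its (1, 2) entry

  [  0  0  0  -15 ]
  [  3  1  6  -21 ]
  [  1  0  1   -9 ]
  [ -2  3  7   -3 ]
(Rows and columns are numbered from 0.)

3

Swap ρ1 and ρ2.
  [  3  1  6  -21 ]
  [  0  0  0  -15 ]
  [  1  0  1   -9 ]
  [ -2  3  7   -3 ]
Multiply ρ1 by 1/3.
  [  1  1/3  2   -7 ]
  [  0    0  0  -15 ]
  [  1    0  1   -9 ]
  [ -2    3  7   -3 ]
Subtract ρ1 from ρ3.
  [  1   1/3   2   -7 ]
  [  0     0   0  -15 ]
  [  0  -1/3  -1   -2 ]
  [ -2     3   7   -3 ]
Add 2 times ρ1 to ρ4.
  [ 1   1/3   2   -7 ]
  [ 0     0   0  -15 ]
  [ 0  -1/3  -1   -2 ]
  [ 0  11/3  11  -17 ]
Swap ρ2 and ρ3.
  [ 1   1/3   2   -7 ]
  [ 0  -1/3  -1   -2 ]
  [ 0     0   0  -15 ]
  [ 0  11/3  11  -17 ]
Multiply ρ2 by -3.
  [ 1   1/3   2   -7 ]
  [ 0     1   3    6 ]
  [ 0     0   0  -15 ]
  [ 0  11/3  11  -17 ]
Subtract 11/3 times ρ2 from ρ4.
  [ 1  1/3  2   -7 ]
  [ 0    1  3    6 ]
  [ 0    0  0  -15 ]
  [ 0    0  0  -39 ]
Multiply ρ3 by -1/15.
  [ 1  1/3  2   -7 ]
  [ 0    1  3    6 ]
  [ 0    0  0    1 ]
  [ 0    0  0  -39 ]
Add 39 times ρ3 to ρ4.
  [ 1  1/3  2  -7 ]
  [ 0    1  3   6 ]
  [ 0    0  0   1 ]
  [ 0    0  0   0 ]
Subtract 6 times ρ3 from ρ2.
  [ 1  1/3  2  -7 ]
  [ 0    1  3   0 ]
  [ 0    0  0   1 ]
  [ 0    0  0   0 ]
Add 7 times ρ3 to ρ1.
  [ 1  1/3  2  0 ]
  [ 0    1  3  0 ]
  [ 0    0  0  1 ]
  [ 0    0  0  0 ]
Subtract 1/3 times ρ2 from ρ1.
  [ 1  0  1  0 ]
  [ 0  1  3  0 ]
  [ 0  0  0  1 ]
  [ 0  0  0  0 ]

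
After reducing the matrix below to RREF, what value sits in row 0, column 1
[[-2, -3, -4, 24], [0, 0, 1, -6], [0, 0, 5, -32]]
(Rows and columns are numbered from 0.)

3/2

R1 := -1/2·R1
  [ 1  3/2  2  -12 ]
  [ 0    0  1   -6 ]
  [ 0    0  5  -32 ]
R3 := R3 − 5·R2
  [ 1  3/2  2  -12 ]
  [ 0    0  1   -6 ]
  [ 0    0  0   -2 ]
R3 := -1/2·R3
  [ 1  3/2  2  -12 ]
  [ 0    0  1   -6 ]
  [ 0    0  0    1 ]
R2 := R2 + 6·R3
  [ 1  3/2  2  -12 ]
  [ 0    0  1    0 ]
  [ 0    0  0    1 ]
R1 := R1 + 12·R3
  [ 1  3/2  2  0 ]
  [ 0    0  1  0 ]
  [ 0    0  0  1 ]
R1 := R1 − 2·R2
  [ 1  3/2  0  0 ]
  [ 0    0  1  0 ]
  [ 0    0  0  1 ]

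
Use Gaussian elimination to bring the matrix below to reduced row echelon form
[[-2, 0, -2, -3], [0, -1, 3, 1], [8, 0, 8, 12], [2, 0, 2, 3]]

R1 → -1/2·R1
  [ 1   0  1  3/2 ]
  [ 0  -1  3    1 ]
  [ 8   0  8   12 ]
  [ 2   0  2    3 ]
R3 → R3 − 8·R1
  [ 1   0  1  3/2 ]
  [ 0  -1  3    1 ]
  [ 0   0  0    0 ]
  [ 2   0  2    3 ]
R4 → R4 − 2·R1
  [ 1   0  1  3/2 ]
  [ 0  -1  3    1 ]
  [ 0   0  0    0 ]
  [ 0   0  0    0 ]
R2 → -1·R2
  [ 1  0   1  3/2 ]
  [ 0  1  -3   -1 ]
  [ 0  0   0    0 ]
  [ 0  0   0    0 ]

[[1, 0, 1, 3/2], [0, 1, -3, -1], [0, 0, 0, 0], [0, 0, 0, 0]]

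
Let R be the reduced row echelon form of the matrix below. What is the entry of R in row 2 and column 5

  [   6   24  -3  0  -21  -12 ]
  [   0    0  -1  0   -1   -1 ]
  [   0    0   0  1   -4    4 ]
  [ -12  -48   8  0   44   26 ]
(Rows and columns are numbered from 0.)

4

r1 -> 1/6·r1
r4 -> r4 + 12·r1
r2 -> -1·r2
r4 -> r4 − 2·r2
r1 -> r1 + 1/2·r2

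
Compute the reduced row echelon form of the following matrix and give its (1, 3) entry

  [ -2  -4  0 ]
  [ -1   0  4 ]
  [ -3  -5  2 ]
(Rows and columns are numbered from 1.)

R1 -> -1/2·R1
R2 -> R2 + R1
R3 -> R3 + 3·R1
R2 -> 1/2·R2
R3 -> R3 − R2
R1 -> R1 − 2·R2

-4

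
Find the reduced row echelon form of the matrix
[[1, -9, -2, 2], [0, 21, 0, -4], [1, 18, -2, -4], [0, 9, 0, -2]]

Subtract ρ1 from ρ3.
  [ 1  -9  -2   2 ]
  [ 0  21   0  -4 ]
  [ 0  27   0  -6 ]
  [ 0   9   0  -2 ]
Multiply ρ2 by 1/21.
  [ 1  -9  -2      2 ]
  [ 0   1   0  -4/21 ]
  [ 0  27   0     -6 ]
  [ 0   9   0     -2 ]
Subtract 27 times ρ2 from ρ3.
  [ 1  -9  -2      2 ]
  [ 0   1   0  -4/21 ]
  [ 0   0   0   -6/7 ]
  [ 0   9   0     -2 ]
Subtract 9 times ρ2 from ρ4.
  [ 1  -9  -2      2 ]
  [ 0   1   0  -4/21 ]
  [ 0   0   0   -6/7 ]
  [ 0   0   0   -2/7 ]
Multiply ρ3 by -7/6.
  [ 1  -9  -2      2 ]
  [ 0   1   0  -4/21 ]
  [ 0   0   0      1 ]
  [ 0   0   0   -2/7 ]
Add 2/7 times ρ3 to ρ4.
  [ 1  -9  -2      2 ]
  [ 0   1   0  -4/21 ]
  [ 0   0   0      1 ]
  [ 0   0   0      0 ]
Add 4/21 times ρ3 to ρ2.
  [ 1  -9  -2  2 ]
  [ 0   1   0  0 ]
  [ 0   0   0  1 ]
  [ 0   0   0  0 ]
Subtract 2 times ρ3 from ρ1.
  [ 1  -9  -2  0 ]
  [ 0   1   0  0 ]
  [ 0   0   0  1 ]
  [ 0   0   0  0 ]
Add 9 times ρ2 to ρ1.
  [ 1  0  -2  0 ]
  [ 0  1   0  0 ]
  [ 0  0   0  1 ]
  [ 0  0   0  0 ]

[[1, 0, -2, 0], [0, 1, 0, 0], [0, 0, 0, 1], [0, 0, 0, 0]]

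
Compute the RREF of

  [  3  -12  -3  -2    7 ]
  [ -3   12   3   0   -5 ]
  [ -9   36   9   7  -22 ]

[[1, -4, -1, 0, 5/3], [0, 0, 0, 1, -1], [0, 0, 0, 0, 0]]

R1 -> 1/3·R1
  [  1  -4  -1  -2/3  7/3 ]
  [ -3  12   3     0   -5 ]
  [ -9  36   9     7  -22 ]
R2 -> R2 + 3·R1
  [  1  -4  -1  -2/3  7/3 ]
  [  0   0   0    -2    2 ]
  [ -9  36   9     7  -22 ]
R3 -> R3 + 9·R1
  [ 1  -4  -1  -2/3  7/3 ]
  [ 0   0   0    -2    2 ]
  [ 0   0   0     1   -1 ]
R2 -> -1/2·R2
  [ 1  -4  -1  -2/3  7/3 ]
  [ 0   0   0     1   -1 ]
  [ 0   0   0     1   -1 ]
R3 -> R3 − R2
  [ 1  -4  -1  -2/3  7/3 ]
  [ 0   0   0     1   -1 ]
  [ 0   0   0     0    0 ]
R1 -> R1 + 2/3·R2
  [ 1  -4  -1  0  5/3 ]
  [ 0   0   0  1   -1 ]
  [ 0   0   0  0    0 ]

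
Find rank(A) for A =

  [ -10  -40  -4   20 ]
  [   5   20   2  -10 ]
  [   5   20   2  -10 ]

rank = 1

r1 → -1/10·r1
  [ 1   4  2/5   -2 ]
  [ 5  20    2  -10 ]
  [ 5  20    2  -10 ]
r2 → r2 − 5·r1
  [ 1   4  2/5   -2 ]
  [ 0   0    0    0 ]
  [ 5  20    2  -10 ]
r3 → r3 − 5·r1
  [ 1  4  2/5  -2 ]
  [ 0  0    0   0 ]
  [ 0  0    0   0 ]
The reduced form has 1 nonzero row.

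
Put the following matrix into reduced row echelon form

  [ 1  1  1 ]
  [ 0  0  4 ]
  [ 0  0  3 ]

Multiply R2 by 1/4.
  [ 1  1  1 ]
  [ 0  0  1 ]
  [ 0  0  3 ]
Subtract 3 times R2 from R3.
  [ 1  1  1 ]
  [ 0  0  1 ]
  [ 0  0  0 ]
Subtract R2 from R1.
  [ 1  1  0 ]
  [ 0  0  1 ]
  [ 0  0  0 ]

[[1, 1, 0], [0, 0, 1], [0, 0, 0]]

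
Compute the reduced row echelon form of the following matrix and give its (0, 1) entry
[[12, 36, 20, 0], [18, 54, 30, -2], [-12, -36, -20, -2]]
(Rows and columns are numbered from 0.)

Multiply R1 by 1/12.
Subtract 18 times R1 from R2.
Add 12 times R1 to R3.
Multiply R2 by -1/2.
Add 2 times R2 to R3.

3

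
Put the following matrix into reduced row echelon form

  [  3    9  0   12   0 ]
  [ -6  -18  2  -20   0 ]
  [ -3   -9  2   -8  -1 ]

R1 := 1/3·R1
  [  1    3  0    4   0 ]
  [ -6  -18  2  -20   0 ]
  [ -3   -9  2   -8  -1 ]
R2 := R2 + 6·R1
  [  1   3  0   4   0 ]
  [  0   0  2   4   0 ]
  [ -3  -9  2  -8  -1 ]
R3 := R3 + 3·R1
  [ 1  3  0  4   0 ]
  [ 0  0  2  4   0 ]
  [ 0  0  2  4  -1 ]
R2 := 1/2·R2
  [ 1  3  0  4   0 ]
  [ 0  0  1  2   0 ]
  [ 0  0  2  4  -1 ]
R3 := R3 − 2·R2
  [ 1  3  0  4   0 ]
  [ 0  0  1  2   0 ]
  [ 0  0  0  0  -1 ]
R3 := -1·R3
  [ 1  3  0  4  0 ]
  [ 0  0  1  2  0 ]
  [ 0  0  0  0  1 ]

[[1, 3, 0, 4, 0], [0, 0, 1, 2, 0], [0, 0, 0, 0, 1]]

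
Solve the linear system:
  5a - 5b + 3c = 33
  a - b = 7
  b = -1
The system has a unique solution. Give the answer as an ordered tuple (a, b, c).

Form the augmented matrix and row-reduce:
  [ 5  -5  3  |  33 ]
  [ 1  -1  0  |   7 ]
  [ 0   1  0  |  -1 ]
Multiply ρ1 by 1/5.
  [ 1  -1  3/5  |  33/5 ]
  [ 1  -1    0  |     7 ]
  [ 0   1    0  |    -1 ]
Subtract ρ1 from ρ2.
  [ 1  -1   3/5  |  33/5 ]
  [ 0   0  -3/5  |   2/5 ]
  [ 0   1     0  |    -1 ]
Swap ρ2 and ρ3.
  [ 1  -1   3/5  |  33/5 ]
  [ 0   1     0  |    -1 ]
  [ 0   0  -3/5  |   2/5 ]
Multiply ρ3 by -5/3.
  [ 1  -1  3/5  |  33/5 ]
  [ 0   1    0  |    -1 ]
  [ 0   0    1  |  -2/3 ]
Subtract 3/5 times ρ3 from ρ1.
  [ 1  -1  0  |     7 ]
  [ 0   1  0  |    -1 ]
  [ 0   0  1  |  -2/3 ]
Add ρ2 to ρ1.
  [ 1  0  0  |     6 ]
  [ 0  1  0  |    -1 ]
  [ 0  0  1  |  -2/3 ]
Reading off the last column: a = 6, b = -1, c = -2/3.

(6, -1, -2/3)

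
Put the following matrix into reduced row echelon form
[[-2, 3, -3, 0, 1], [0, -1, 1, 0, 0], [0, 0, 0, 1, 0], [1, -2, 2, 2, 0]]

r1 := -1/2·r1
  [ 1  -3/2  3/2  0  -1/2 ]
  [ 0    -1    1  0     0 ]
  [ 0     0    0  1     0 ]
  [ 1    -2    2  2     0 ]
r4 := r4 − r1
  [ 1  -3/2  3/2  0  -1/2 ]
  [ 0    -1    1  0     0 ]
  [ 0     0    0  1     0 ]
  [ 0  -1/2  1/2  2   1/2 ]
r2 := -1·r2
  [ 1  -3/2  3/2  0  -1/2 ]
  [ 0     1   -1  0     0 ]
  [ 0     0    0  1     0 ]
  [ 0  -1/2  1/2  2   1/2 ]
r4 := r4 + 1/2·r2
  [ 1  -3/2  3/2  0  -1/2 ]
  [ 0     1   -1  0     0 ]
  [ 0     0    0  1     0 ]
  [ 0     0    0  2   1/2 ]
r4 := r4 − 2·r3
  [ 1  -3/2  3/2  0  -1/2 ]
  [ 0     1   -1  0     0 ]
  [ 0     0    0  1     0 ]
  [ 0     0    0  0   1/2 ]
r4 := 2·r4
  [ 1  -3/2  3/2  0  -1/2 ]
  [ 0     1   -1  0     0 ]
  [ 0     0    0  1     0 ]
  [ 0     0    0  0     1 ]
r1 := r1 + 1/2·r4
  [ 1  -3/2  3/2  0  0 ]
  [ 0     1   -1  0  0 ]
  [ 0     0    0  1  0 ]
  [ 0     0    0  0  1 ]
r1 := r1 + 3/2·r2
  [ 1  0   0  0  0 ]
  [ 0  1  -1  0  0 ]
  [ 0  0   0  1  0 ]
  [ 0  0   0  0  1 ]

[[1, 0, 0, 0, 0], [0, 1, -1, 0, 0], [0, 0, 0, 1, 0], [0, 0, 0, 0, 1]]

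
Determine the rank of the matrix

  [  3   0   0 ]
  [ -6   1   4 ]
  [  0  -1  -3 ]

ρ1 → 1/3·ρ1
  [  1   0   0 ]
  [ -6   1   4 ]
  [  0  -1  -3 ]
ρ2 → ρ2 + 6·ρ1
  [ 1   0   0 ]
  [ 0   1   4 ]
  [ 0  -1  -3 ]
ρ3 → ρ3 + ρ2
  [ 1  0  0 ]
  [ 0  1  4 ]
  [ 0  0  1 ]
ρ2 → ρ2 − 4·ρ3
  [ 1  0  0 ]
  [ 0  1  0 ]
  [ 0  0  1 ]
The reduced form has 3 nonzero rows.

rank = 3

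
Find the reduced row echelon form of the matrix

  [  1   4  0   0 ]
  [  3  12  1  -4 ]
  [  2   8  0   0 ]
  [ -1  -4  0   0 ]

ρ2 ← ρ2 − 3·ρ1
  [  1   4  0   0 ]
  [  0   0  1  -4 ]
  [  2   8  0   0 ]
  [ -1  -4  0   0 ]
ρ3 ← ρ3 − 2·ρ1
  [  1   4  0   0 ]
  [  0   0  1  -4 ]
  [  0   0  0   0 ]
  [ -1  -4  0   0 ]
ρ4 ← ρ4 + ρ1
  [ 1  4  0   0 ]
  [ 0  0  1  -4 ]
  [ 0  0  0   0 ]
  [ 0  0  0   0 ]

[[1, 4, 0, 0], [0, 0, 1, -4], [0, 0, 0, 0], [0, 0, 0, 0]]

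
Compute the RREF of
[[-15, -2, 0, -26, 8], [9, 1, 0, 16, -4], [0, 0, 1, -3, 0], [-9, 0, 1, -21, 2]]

R1 ← -1/15·R1
  [  1  2/15  0  26/15  -8/15 ]
  [  9     1  0     16     -4 ]
  [  0     0  1     -3      0 ]
  [ -9     0  1    -21      2 ]
R2 ← R2 − 9·R1
  [  1  2/15  0  26/15  -8/15 ]
  [  0  -1/5  0    2/5    4/5 ]
  [  0     0  1     -3      0 ]
  [ -9     0  1    -21      2 ]
R4 ← R4 + 9·R1
  [ 1  2/15  0  26/15  -8/15 ]
  [ 0  -1/5  0    2/5    4/5 ]
  [ 0     0  1     -3      0 ]
  [ 0   6/5  1  -27/5  -14/5 ]
R2 ← -5·R2
  [ 1  2/15  0  26/15  -8/15 ]
  [ 0     1  0     -2     -4 ]
  [ 0     0  1     -3      0 ]
  [ 0   6/5  1  -27/5  -14/5 ]
R4 ← R4 − 6/5·R2
  [ 1  2/15  0  26/15  -8/15 ]
  [ 0     1  0     -2     -4 ]
  [ 0     0  1     -3      0 ]
  [ 0     0  1     -3      2 ]
R4 ← R4 − R3
  [ 1  2/15  0  26/15  -8/15 ]
  [ 0     1  0     -2     -4 ]
  [ 0     0  1     -3      0 ]
  [ 0     0  0      0      2 ]
R4 ← 1/2·R4
  [ 1  2/15  0  26/15  -8/15 ]
  [ 0     1  0     -2     -4 ]
  [ 0     0  1     -3      0 ]
  [ 0     0  0      0      1 ]
R2 ← R2 + 4·R4
  [ 1  2/15  0  26/15  -8/15 ]
  [ 0     1  0     -2      0 ]
  [ 0     0  1     -3      0 ]
  [ 0     0  0      0      1 ]
R1 ← R1 + 8/15·R4
  [ 1  2/15  0  26/15  0 ]
  [ 0     1  0     -2  0 ]
  [ 0     0  1     -3  0 ]
  [ 0     0  0      0  1 ]
R1 ← R1 − 2/15·R2
  [ 1  0  0   2  0 ]
  [ 0  1  0  -2  0 ]
  [ 0  0  1  -3  0 ]
  [ 0  0  0   0  1 ]

[[1, 0, 0, 2, 0], [0, 1, 0, -2, 0], [0, 0, 1, -3, 0], [0, 0, 0, 0, 1]]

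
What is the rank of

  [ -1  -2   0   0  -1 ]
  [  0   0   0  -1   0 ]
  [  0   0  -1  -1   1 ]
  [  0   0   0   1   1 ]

rank = 4

R1 -> -1·R1
  [ 1  2   0   0  1 ]
  [ 0  0   0  -1  0 ]
  [ 0  0  -1  -1  1 ]
  [ 0  0   0   1  1 ]
R2 <-> R3
  [ 1  2   0   0  1 ]
  [ 0  0  -1  -1  1 ]
  [ 0  0   0  -1  0 ]
  [ 0  0   0   1  1 ]
R2 -> -1·R2
  [ 1  2  0   0   1 ]
  [ 0  0  1   1  -1 ]
  [ 0  0  0  -1   0 ]
  [ 0  0  0   1   1 ]
R3 -> -1·R3
  [ 1  2  0  0   1 ]
  [ 0  0  1  1  -1 ]
  [ 0  0  0  1   0 ]
  [ 0  0  0  1   1 ]
R4 -> R4 − R3
  [ 1  2  0  0   1 ]
  [ 0  0  1  1  -1 ]
  [ 0  0  0  1   0 ]
  [ 0  0  0  0   1 ]
R2 -> R2 + R4
  [ 1  2  0  0  1 ]
  [ 0  0  1  1  0 ]
  [ 0  0  0  1  0 ]
  [ 0  0  0  0  1 ]
R1 -> R1 − R4
  [ 1  2  0  0  0 ]
  [ 0  0  1  1  0 ]
  [ 0  0  0  1  0 ]
  [ 0  0  0  0  1 ]
R2 -> R2 − R3
  [ 1  2  0  0  0 ]
  [ 0  0  1  0  0 ]
  [ 0  0  0  1  0 ]
  [ 0  0  0  0  1 ]
The reduced form has 4 nonzero rows.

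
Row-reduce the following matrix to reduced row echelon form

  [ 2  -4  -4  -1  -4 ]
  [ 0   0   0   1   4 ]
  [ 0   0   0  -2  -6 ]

R1 ← 1/2·R1
R3 ← R3 + 2·R2
R3 ← 1/2·R3
R2 ← R2 − 4·R3
R1 ← R1 + 2·R3
R1 ← R1 + 1/2·R2

[[1, -2, -2, 0, 0], [0, 0, 0, 1, 0], [0, 0, 0, 0, 1]]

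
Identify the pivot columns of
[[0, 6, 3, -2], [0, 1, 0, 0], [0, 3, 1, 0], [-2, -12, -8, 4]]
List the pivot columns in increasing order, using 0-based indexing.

0, 1, 2, 3

R1 <-> R4
  [ -2  -12  -8   4 ]
  [  0    1   0   0 ]
  [  0    3   1   0 ]
  [  0    6   3  -2 ]
R1 := -1/2·R1
  [ 1  6  4  -2 ]
  [ 0  1  0   0 ]
  [ 0  3  1   0 ]
  [ 0  6  3  -2 ]
R3 := R3 − 3·R2
  [ 1  6  4  -2 ]
  [ 0  1  0   0 ]
  [ 0  0  1   0 ]
  [ 0  6  3  -2 ]
R4 := R4 − 6·R2
  [ 1  6  4  -2 ]
  [ 0  1  0   0 ]
  [ 0  0  1   0 ]
  [ 0  0  3  -2 ]
R4 := R4 − 3·R3
  [ 1  6  4  -2 ]
  [ 0  1  0   0 ]
  [ 0  0  1   0 ]
  [ 0  0  0  -2 ]
R4 := -1/2·R4
  [ 1  6  4  -2 ]
  [ 0  1  0   0 ]
  [ 0  0  1   0 ]
  [ 0  0  0   1 ]
R1 := R1 + 2·R4
  [ 1  6  4  0 ]
  [ 0  1  0  0 ]
  [ 0  0  1  0 ]
  [ 0  0  0  1 ]
R1 := R1 − 4·R3
  [ 1  6  0  0 ]
  [ 0  1  0  0 ]
  [ 0  0  1  0 ]
  [ 0  0  0  1 ]
R1 := R1 − 6·R2
  [ 1  0  0  0 ]
  [ 0  1  0  0 ]
  [ 0  0  1  0 ]
  [ 0  0  0  1 ]
Pivot columns are the columns containing a leading 1.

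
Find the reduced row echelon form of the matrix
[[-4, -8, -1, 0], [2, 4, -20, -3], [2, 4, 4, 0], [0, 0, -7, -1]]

r1 := -1/4·r1
  [ 1  2  1/4   0 ]
  [ 2  4  -20  -3 ]
  [ 2  4    4   0 ]
  [ 0  0   -7  -1 ]
r2 := r2 − 2·r1
  [ 1  2    1/4   0 ]
  [ 0  0  -41/2  -3 ]
  [ 2  4      4   0 ]
  [ 0  0     -7  -1 ]
r3 := r3 − 2·r1
  [ 1  2    1/4   0 ]
  [ 0  0  -41/2  -3 ]
  [ 0  0    7/2   0 ]
  [ 0  0     -7  -1 ]
r2 := -2/41·r2
  [ 1  2  1/4     0 ]
  [ 0  0    1  6/41 ]
  [ 0  0  7/2     0 ]
  [ 0  0   -7    -1 ]
r3 := r3 − 7/2·r2
  [ 1  2  1/4       0 ]
  [ 0  0    1    6/41 ]
  [ 0  0    0  -21/41 ]
  [ 0  0   -7      -1 ]
r4 := r4 + 7·r2
  [ 1  2  1/4       0 ]
  [ 0  0    1    6/41 ]
  [ 0  0    0  -21/41 ]
  [ 0  0    0    1/41 ]
r3 := -41/21·r3
  [ 1  2  1/4     0 ]
  [ 0  0    1  6/41 ]
  [ 0  0    0     1 ]
  [ 0  0    0  1/41 ]
r4 := r4 − 1/41·r3
  [ 1  2  1/4     0 ]
  [ 0  0    1  6/41 ]
  [ 0  0    0     1 ]
  [ 0  0    0     0 ]
r2 := r2 − 6/41·r3
  [ 1  2  1/4  0 ]
  [ 0  0    1  0 ]
  [ 0  0    0  1 ]
  [ 0  0    0  0 ]
r1 := r1 − 1/4·r2
  [ 1  2  0  0 ]
  [ 0  0  1  0 ]
  [ 0  0  0  1 ]
  [ 0  0  0  0 ]

[[1, 2, 0, 0], [0, 0, 1, 0], [0, 0, 0, 1], [0, 0, 0, 0]]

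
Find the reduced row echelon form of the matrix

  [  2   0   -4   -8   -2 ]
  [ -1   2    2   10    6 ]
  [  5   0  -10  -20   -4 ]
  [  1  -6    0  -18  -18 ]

[[1, 0, 0, 0, 0], [0, 1, 0, 3, 0], [0, 0, 1, 2, 0], [0, 0, 0, 0, 1]]

R1 → 1/2·R1
  [  1   0   -2   -4   -1 ]
  [ -1   2    2   10    6 ]
  [  5   0  -10  -20   -4 ]
  [  1  -6    0  -18  -18 ]
R2 → R2 + R1
  [ 1   0   -2   -4   -1 ]
  [ 0   2    0    6    5 ]
  [ 5   0  -10  -20   -4 ]
  [ 1  -6    0  -18  -18 ]
R3 → R3 − 5·R1
  [ 1   0  -2   -4   -1 ]
  [ 0   2   0    6    5 ]
  [ 0   0   0    0    1 ]
  [ 1  -6   0  -18  -18 ]
R4 → R4 − R1
  [ 1   0  -2   -4   -1 ]
  [ 0   2   0    6    5 ]
  [ 0   0   0    0    1 ]
  [ 0  -6   2  -14  -17 ]
R2 → 1/2·R2
  [ 1   0  -2   -4   -1 ]
  [ 0   1   0    3  5/2 ]
  [ 0   0   0    0    1 ]
  [ 0  -6   2  -14  -17 ]
R4 → R4 + 6·R2
  [ 1  0  -2  -4   -1 ]
  [ 0  1   0   3  5/2 ]
  [ 0  0   0   0    1 ]
  [ 0  0   2   4   -2 ]
R3 <=> R4
  [ 1  0  -2  -4   -1 ]
  [ 0  1   0   3  5/2 ]
  [ 0  0   2   4   -2 ]
  [ 0  0   0   0    1 ]
R3 → 1/2·R3
  [ 1  0  -2  -4   -1 ]
  [ 0  1   0   3  5/2 ]
  [ 0  0   1   2   -1 ]
  [ 0  0   0   0    1 ]
R3 → R3 + R4
  [ 1  0  -2  -4   -1 ]
  [ 0  1   0   3  5/2 ]
  [ 0  0   1   2    0 ]
  [ 0  0   0   0    1 ]
R2 → R2 − 5/2·R4
  [ 1  0  -2  -4  -1 ]
  [ 0  1   0   3   0 ]
  [ 0  0   1   2   0 ]
  [ 0  0   0   0   1 ]
R1 → R1 + R4
  [ 1  0  -2  -4  0 ]
  [ 0  1   0   3  0 ]
  [ 0  0   1   2  0 ]
  [ 0  0   0   0  1 ]
R1 → R1 + 2·R3
  [ 1  0  0  0  0 ]
  [ 0  1  0  3  0 ]
  [ 0  0  1  2  0 ]
  [ 0  0  0  0  1 ]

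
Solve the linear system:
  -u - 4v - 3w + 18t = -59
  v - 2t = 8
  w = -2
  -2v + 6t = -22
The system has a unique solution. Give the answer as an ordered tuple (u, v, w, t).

(3, 2, -2, -3)

Form the augmented matrix and row-reduce:
  [ -1  -4  -3  18  |  -59 ]
  [  0   1   0  -2  |    8 ]
  [  0   0   1   0  |   -2 ]
  [  0  -2   0   6  |  -22 ]
Multiply r1 by -1.
Add 2 times r2 to r4.
Multiply r4 by 1/2.
Add 2 times r4 to r2.
Add 18 times r4 to r1.
Subtract 3 times r3 from r1.
Subtract 4 times r2 from r1.
Reading off the last column: u = 3, v = 2, w = -2, t = -3.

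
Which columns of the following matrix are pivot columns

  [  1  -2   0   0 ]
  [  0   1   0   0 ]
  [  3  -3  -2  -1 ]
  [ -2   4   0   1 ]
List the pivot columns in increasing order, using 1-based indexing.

R3 → R3 − 3·R1
  [  1  -2   0   0 ]
  [  0   1   0   0 ]
  [  0   3  -2  -1 ]
  [ -2   4   0   1 ]
R4 → R4 + 2·R1
  [ 1  -2   0   0 ]
  [ 0   1   0   0 ]
  [ 0   3  -2  -1 ]
  [ 0   0   0   1 ]
R3 → R3 − 3·R2
  [ 1  -2   0   0 ]
  [ 0   1   0   0 ]
  [ 0   0  -2  -1 ]
  [ 0   0   0   1 ]
R3 → -1/2·R3
  [ 1  -2  0    0 ]
  [ 0   1  0    0 ]
  [ 0   0  1  1/2 ]
  [ 0   0  0    1 ]
R3 → R3 − 1/2·R4
  [ 1  -2  0  0 ]
  [ 0   1  0  0 ]
  [ 0   0  1  0 ]
  [ 0   0  0  1 ]
R1 → R1 + 2·R2
  [ 1  0  0  0 ]
  [ 0  1  0  0 ]
  [ 0  0  1  0 ]
  [ 0  0  0  1 ]
Pivot columns are the columns containing a leading 1.

1, 2, 3, 4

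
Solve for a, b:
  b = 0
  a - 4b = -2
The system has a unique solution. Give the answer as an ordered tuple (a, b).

(-2, 0)

Form the augmented matrix and row-reduce:
  [ 0   1  |   0 ]
  [ 1  -4  |  -2 ]
Swap r1 and r2.
  [ 1  -4  |  -2 ]
  [ 0   1  |   0 ]
Add 4 times r2 to r1.
  [ 1  0  |  -2 ]
  [ 0  1  |   0 ]
Reading off the last column: a = -2, b = 0.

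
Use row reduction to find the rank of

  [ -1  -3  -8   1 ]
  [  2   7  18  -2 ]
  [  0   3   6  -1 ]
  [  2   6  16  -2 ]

R1 ← -1·R1
R2 ← R2 − 2·R1
R4 ← R4 − 2·R1
R3 ← R3 − 3·R2
R3 ← -1·R3
R1 ← R1 + R3
R1 ← R1 − 3·R2
The reduced form has 3 nonzero rows.

rank = 3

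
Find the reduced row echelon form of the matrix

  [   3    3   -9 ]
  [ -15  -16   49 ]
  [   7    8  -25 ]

[[1, 0, 1], [0, 1, -4], [0, 0, 0]]

ρ1 → 1/3·ρ1
  [   1    1   -3 ]
  [ -15  -16   49 ]
  [   7    8  -25 ]
ρ2 → ρ2 + 15·ρ1
  [ 1   1   -3 ]
  [ 0  -1    4 ]
  [ 7   8  -25 ]
ρ3 → ρ3 − 7·ρ1
  [ 1   1  -3 ]
  [ 0  -1   4 ]
  [ 0   1  -4 ]
ρ2 → -1·ρ2
  [ 1  1  -3 ]
  [ 0  1  -4 ]
  [ 0  1  -4 ]
ρ3 → ρ3 − ρ2
  [ 1  1  -3 ]
  [ 0  1  -4 ]
  [ 0  0   0 ]
ρ1 → ρ1 − ρ2
  [ 1  0   1 ]
  [ 0  1  -4 ]
  [ 0  0   0 ]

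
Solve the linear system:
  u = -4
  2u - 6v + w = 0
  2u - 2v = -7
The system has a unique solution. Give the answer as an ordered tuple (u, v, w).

Form the augmented matrix and row-reduce:
  [ 1   0  0  |  -4 ]
  [ 2  -6  1  |   0 ]
  [ 2  -2  0  |  -7 ]
R2 → R2 − 2·R1
  [ 1   0  0  |  -4 ]
  [ 0  -6  1  |   8 ]
  [ 2  -2  0  |  -7 ]
R3 → R3 − 2·R1
  [ 1   0  0  |  -4 ]
  [ 0  -6  1  |   8 ]
  [ 0  -2  0  |   1 ]
R2 → -1/6·R2
  [ 1   0     0  |    -4 ]
  [ 0   1  -1/6  |  -4/3 ]
  [ 0  -2     0  |     1 ]
R3 → R3 + 2·R2
  [ 1  0     0  |    -4 ]
  [ 0  1  -1/6  |  -4/3 ]
  [ 0  0  -1/3  |  -5/3 ]
R3 → -3·R3
  [ 1  0     0  |    -4 ]
  [ 0  1  -1/6  |  -4/3 ]
  [ 0  0     1  |     5 ]
R2 → R2 + 1/6·R3
  [ 1  0  0  |    -4 ]
  [ 0  1  0  |  -1/2 ]
  [ 0  0  1  |     5 ]
Reading off the last column: u = -4, v = -1/2, w = 5.

(-4, -1/2, 5)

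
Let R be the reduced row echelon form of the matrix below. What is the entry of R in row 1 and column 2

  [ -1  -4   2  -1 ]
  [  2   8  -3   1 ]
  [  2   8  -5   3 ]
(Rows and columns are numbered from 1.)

ρ1 -> -1·ρ1
ρ2 -> ρ2 − 2·ρ1
ρ3 -> ρ3 − 2·ρ1
ρ3 -> ρ3 + ρ2
ρ1 -> ρ1 + 2·ρ2

4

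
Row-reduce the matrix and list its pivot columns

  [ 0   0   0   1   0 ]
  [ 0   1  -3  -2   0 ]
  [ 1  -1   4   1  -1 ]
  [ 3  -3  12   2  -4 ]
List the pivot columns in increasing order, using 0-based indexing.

0, 1, 3, 4

Swap ρ1 and ρ3.
  [ 1  -1   4   1  -1 ]
  [ 0   1  -3  -2   0 ]
  [ 0   0   0   1   0 ]
  [ 3  -3  12   2  -4 ]
Subtract 3 times ρ1 from ρ4.
  [ 1  -1   4   1  -1 ]
  [ 0   1  -3  -2   0 ]
  [ 0   0   0   1   0 ]
  [ 0   0   0  -1  -1 ]
Add ρ3 to ρ4.
  [ 1  -1   4   1  -1 ]
  [ 0   1  -3  -2   0 ]
  [ 0   0   0   1   0 ]
  [ 0   0   0   0  -1 ]
Multiply ρ4 by -1.
  [ 1  -1   4   1  -1 ]
  [ 0   1  -3  -2   0 ]
  [ 0   0   0   1   0 ]
  [ 0   0   0   0   1 ]
Add ρ4 to ρ1.
  [ 1  -1   4   1  0 ]
  [ 0   1  -3  -2  0 ]
  [ 0   0   0   1  0 ]
  [ 0   0   0   0  1 ]
Add 2 times ρ3 to ρ2.
  [ 1  -1   4  1  0 ]
  [ 0   1  -3  0  0 ]
  [ 0   0   0  1  0 ]
  [ 0   0   0  0  1 ]
Subtract ρ3 from ρ1.
  [ 1  -1   4  0  0 ]
  [ 0   1  -3  0  0 ]
  [ 0   0   0  1  0 ]
  [ 0   0   0  0  1 ]
Add ρ2 to ρ1.
  [ 1  0   1  0  0 ]
  [ 0  1  -3  0  0 ]
  [ 0  0   0  1  0 ]
  [ 0  0   0  0  1 ]
Pivot columns are the columns containing a leading 1.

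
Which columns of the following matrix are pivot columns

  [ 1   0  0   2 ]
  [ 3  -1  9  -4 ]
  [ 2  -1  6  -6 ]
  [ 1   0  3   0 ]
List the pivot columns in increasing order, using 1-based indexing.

Subtract 3 times R1 from R2.
  [ 1   0  0    2 ]
  [ 0  -1  9  -10 ]
  [ 2  -1  6   -6 ]
  [ 1   0  3    0 ]
Subtract 2 times R1 from R3.
  [ 1   0  0    2 ]
  [ 0  -1  9  -10 ]
  [ 0  -1  6  -10 ]
  [ 1   0  3    0 ]
Subtract R1 from R4.
  [ 1   0  0    2 ]
  [ 0  -1  9  -10 ]
  [ 0  -1  6  -10 ]
  [ 0   0  3   -2 ]
Multiply R2 by -1.
  [ 1   0   0    2 ]
  [ 0   1  -9   10 ]
  [ 0  -1   6  -10 ]
  [ 0   0   3   -2 ]
Add R2 to R3.
  [ 1  0   0   2 ]
  [ 0  1  -9  10 ]
  [ 0  0  -3   0 ]
  [ 0  0   3  -2 ]
Multiply R3 by -1/3.
  [ 1  0   0   2 ]
  [ 0  1  -9  10 ]
  [ 0  0   1   0 ]
  [ 0  0   3  -2 ]
Subtract 3 times R3 from R4.
  [ 1  0   0   2 ]
  [ 0  1  -9  10 ]
  [ 0  0   1   0 ]
  [ 0  0   0  -2 ]
Multiply R4 by -1/2.
  [ 1  0   0   2 ]
  [ 0  1  -9  10 ]
  [ 0  0   1   0 ]
  [ 0  0   0   1 ]
Subtract 10 times R4 from R2.
  [ 1  0   0  2 ]
  [ 0  1  -9  0 ]
  [ 0  0   1  0 ]
  [ 0  0   0  1 ]
Subtract 2 times R4 from R1.
  [ 1  0   0  0 ]
  [ 0  1  -9  0 ]
  [ 0  0   1  0 ]
  [ 0  0   0  1 ]
Add 9 times R3 to R2.
  [ 1  0  0  0 ]
  [ 0  1  0  0 ]
  [ 0  0  1  0 ]
  [ 0  0  0  1 ]
Pivot columns are the columns containing a leading 1.

1, 2, 3, 4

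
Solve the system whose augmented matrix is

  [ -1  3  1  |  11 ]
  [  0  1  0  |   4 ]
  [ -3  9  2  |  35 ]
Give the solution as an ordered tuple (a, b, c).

(-1, 4, -2)

R1 -> -1·R1
  [  1  -3  -1  |  -11 ]
  [  0   1   0  |    4 ]
  [ -3   9   2  |   35 ]
R3 -> R3 + 3·R1
  [ 1  -3  -1  |  -11 ]
  [ 0   1   0  |    4 ]
  [ 0   0  -1  |    2 ]
R3 -> -1·R3
  [ 1  -3  -1  |  -11 ]
  [ 0   1   0  |    4 ]
  [ 0   0   1  |   -2 ]
R1 -> R1 + R3
  [ 1  -3  0  |  -13 ]
  [ 0   1  0  |    4 ]
  [ 0   0  1  |   -2 ]
R1 -> R1 + 3·R2
  [ 1  0  0  |  -1 ]
  [ 0  1  0  |   4 ]
  [ 0  0  1  |  -2 ]
Reading off the last column: a = -1, b = 4, c = -2.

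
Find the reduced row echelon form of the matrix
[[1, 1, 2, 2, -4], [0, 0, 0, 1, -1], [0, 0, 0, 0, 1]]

Add r3 to r2.
  [ 1  1  2  2  -4 ]
  [ 0  0  0  1   0 ]
  [ 0  0  0  0   1 ]
Add 4 times r3 to r1.
  [ 1  1  2  2  0 ]
  [ 0  0  0  1  0 ]
  [ 0  0  0  0  1 ]
Subtract 2 times r2 from r1.
  [ 1  1  2  0  0 ]
  [ 0  0  0  1  0 ]
  [ 0  0  0  0  1 ]

[[1, 1, 2, 0, 0], [0, 0, 0, 1, 0], [0, 0, 0, 0, 1]]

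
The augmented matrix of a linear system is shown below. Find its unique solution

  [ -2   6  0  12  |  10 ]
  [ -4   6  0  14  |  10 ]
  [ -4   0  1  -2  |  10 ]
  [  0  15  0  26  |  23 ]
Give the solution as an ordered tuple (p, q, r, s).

(-2, 5, -2, -2)

R1 ← -1/2·R1
R2 ← R2 + 4·R1
R3 ← R3 + 4·R1
R2 ← -1/6·R2
R3 ← R3 + 12·R2
R4 ← R4 − 15·R2
R3 ← R3 + 6·R4
R2 ← R2 − 5/3·R4
R1 ← R1 + 6·R4
R1 ← R1 + 3·R2
Reading off the last column: p = -2, q = 5, r = -2, s = -2.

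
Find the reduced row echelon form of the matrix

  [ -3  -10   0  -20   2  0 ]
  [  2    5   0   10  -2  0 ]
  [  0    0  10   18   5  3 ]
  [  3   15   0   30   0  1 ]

[[1, 0, 0, 0, -2, 0], [0, 1, 0, 2, 2/5, 0], [0, 0, 1, 9/5, 1/2, 0], [0, 0, 0, 0, 0, 1]]

R1 ← -1/3·R1
R2 ← R2 − 2·R1
R4 ← R4 − 3·R1
R2 ← -3/5·R2
R4 ← R4 − 5·R2
R3 ← 1/10·R3
R3 ← R3 − 3/10·R4
R1 ← R1 − 10/3·R2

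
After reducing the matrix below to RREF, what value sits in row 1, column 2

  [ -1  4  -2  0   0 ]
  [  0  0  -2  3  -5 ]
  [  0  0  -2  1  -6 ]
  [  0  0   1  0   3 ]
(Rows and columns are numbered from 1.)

-4

r1 -> -1·r1
  [ 1  -4   2  0   0 ]
  [ 0   0  -2  3  -5 ]
  [ 0   0  -2  1  -6 ]
  [ 0   0   1  0   3 ]
r2 -> -1/2·r2
  [ 1  -4   2     0    0 ]
  [ 0   0   1  -3/2  5/2 ]
  [ 0   0  -2     1   -6 ]
  [ 0   0   1     0    3 ]
r3 -> r3 + 2·r2
  [ 1  -4  2     0    0 ]
  [ 0   0  1  -3/2  5/2 ]
  [ 0   0  0    -2   -1 ]
  [ 0   0  1     0    3 ]
r4 -> r4 − r2
  [ 1  -4  2     0    0 ]
  [ 0   0  1  -3/2  5/2 ]
  [ 0   0  0    -2   -1 ]
  [ 0   0  0   3/2  1/2 ]
r3 -> -1/2·r3
  [ 1  -4  2     0    0 ]
  [ 0   0  1  -3/2  5/2 ]
  [ 0   0  0     1  1/2 ]
  [ 0   0  0   3/2  1/2 ]
r4 -> r4 − 3/2·r3
  [ 1  -4  2     0     0 ]
  [ 0   0  1  -3/2   5/2 ]
  [ 0   0  0     1   1/2 ]
  [ 0   0  0     0  -1/4 ]
r4 -> -4·r4
  [ 1  -4  2     0    0 ]
  [ 0   0  1  -3/2  5/2 ]
  [ 0   0  0     1  1/2 ]
  [ 0   0  0     0    1 ]
r3 -> r3 − 1/2·r4
  [ 1  -4  2     0    0 ]
  [ 0   0  1  -3/2  5/2 ]
  [ 0   0  0     1    0 ]
  [ 0   0  0     0    1 ]
r2 -> r2 − 5/2·r4
  [ 1  -4  2     0  0 ]
  [ 0   0  1  -3/2  0 ]
  [ 0   0  0     1  0 ]
  [ 0   0  0     0  1 ]
r2 -> r2 + 3/2·r3
  [ 1  -4  2  0  0 ]
  [ 0   0  1  0  0 ]
  [ 0   0  0  1  0 ]
  [ 0   0  0  0  1 ]
r1 -> r1 − 2·r2
  [ 1  -4  0  0  0 ]
  [ 0   0  1  0  0 ]
  [ 0   0  0  1  0 ]
  [ 0   0  0  0  1 ]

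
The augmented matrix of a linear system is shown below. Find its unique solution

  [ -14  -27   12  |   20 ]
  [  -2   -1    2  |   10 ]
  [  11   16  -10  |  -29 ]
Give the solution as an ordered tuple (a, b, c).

r1 ← -1/14·r1
  [  1  27/14  -6/7  |  -10/7 ]
  [ -2     -1     2  |     10 ]
  [ 11     16   -10  |    -29 ]
r2 ← r2 + 2·r1
  [  1  27/14  -6/7  |  -10/7 ]
  [  0   20/7   2/7  |   50/7 ]
  [ 11     16   -10  |    -29 ]
r3 ← r3 − 11·r1
  [ 1   27/14  -6/7  |  -10/7 ]
  [ 0    20/7   2/7  |   50/7 ]
  [ 0  -73/14  -4/7  |  -93/7 ]
r2 ← 7/20·r2
  [ 1   27/14  -6/7  |  -10/7 ]
  [ 0       1  1/10  |    5/2 ]
  [ 0  -73/14  -4/7  |  -93/7 ]
r3 ← r3 + 73/14·r2
  [ 1  27/14   -6/7  |  -10/7 ]
  [ 0      1   1/10  |    5/2 ]
  [ 0      0  -1/20  |   -1/4 ]
r3 ← -20·r3
  [ 1  27/14  -6/7  |  -10/7 ]
  [ 0      1  1/10  |    5/2 ]
  [ 0      0     1  |      5 ]
r2 ← r2 − 1/10·r3
  [ 1  27/14  -6/7  |  -10/7 ]
  [ 0      1     0  |      2 ]
  [ 0      0     1  |      5 ]
r1 ← r1 + 6/7·r3
  [ 1  27/14  0  |  20/7 ]
  [ 0      1  0  |     2 ]
  [ 0      0  1  |     5 ]
r1 ← r1 − 27/14·r2
  [ 1  0  0  |  -1 ]
  [ 0  1  0  |   2 ]
  [ 0  0  1  |   5 ]
Reading off the last column: a = -1, b = 2, c = 5.

(-1, 2, 5)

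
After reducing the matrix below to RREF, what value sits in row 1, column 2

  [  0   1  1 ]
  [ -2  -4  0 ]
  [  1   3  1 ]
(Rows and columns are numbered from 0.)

Swap R1 and R2.
Multiply R1 by -1/2.
Subtract R1 from R3.
Subtract R2 from R3.
Subtract 2 times R2 from R1.

1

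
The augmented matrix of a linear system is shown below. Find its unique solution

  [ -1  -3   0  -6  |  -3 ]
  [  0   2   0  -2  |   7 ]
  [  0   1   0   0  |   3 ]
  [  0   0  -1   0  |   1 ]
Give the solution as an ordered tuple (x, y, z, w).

(-3, 3, -1, -1/2)

ρ1 ← -1·ρ1
  [ 1  3   0   6  |  3 ]
  [ 0  2   0  -2  |  7 ]
  [ 0  1   0   0  |  3 ]
  [ 0  0  -1   0  |  1 ]
ρ2 ← 1/2·ρ2
  [ 1  3   0   6  |    3 ]
  [ 0  1   0  -1  |  7/2 ]
  [ 0  1   0   0  |    3 ]
  [ 0  0  -1   0  |    1 ]
ρ3 ← ρ3 − ρ2
  [ 1  3   0   6  |     3 ]
  [ 0  1   0  -1  |   7/2 ]
  [ 0  0   0   1  |  -1/2 ]
  [ 0  0  -1   0  |     1 ]
ρ3 ↔ ρ4
  [ 1  3   0   6  |     3 ]
  [ 0  1   0  -1  |   7/2 ]
  [ 0  0  -1   0  |     1 ]
  [ 0  0   0   1  |  -1/2 ]
ρ3 ← -1·ρ3
  [ 1  3  0   6  |     3 ]
  [ 0  1  0  -1  |   7/2 ]
  [ 0  0  1   0  |    -1 ]
  [ 0  0  0   1  |  -1/2 ]
ρ2 ← ρ2 + ρ4
  [ 1  3  0  6  |     3 ]
  [ 0  1  0  0  |     3 ]
  [ 0  0  1  0  |    -1 ]
  [ 0  0  0  1  |  -1/2 ]
ρ1 ← ρ1 − 6·ρ4
  [ 1  3  0  0  |     6 ]
  [ 0  1  0  0  |     3 ]
  [ 0  0  1  0  |    -1 ]
  [ 0  0  0  1  |  -1/2 ]
ρ1 ← ρ1 − 3·ρ2
  [ 1  0  0  0  |    -3 ]
  [ 0  1  0  0  |     3 ]
  [ 0  0  1  0  |    -1 ]
  [ 0  0  0  1  |  -1/2 ]
Reading off the last column: x = -3, y = 3, z = -1, w = -1/2.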